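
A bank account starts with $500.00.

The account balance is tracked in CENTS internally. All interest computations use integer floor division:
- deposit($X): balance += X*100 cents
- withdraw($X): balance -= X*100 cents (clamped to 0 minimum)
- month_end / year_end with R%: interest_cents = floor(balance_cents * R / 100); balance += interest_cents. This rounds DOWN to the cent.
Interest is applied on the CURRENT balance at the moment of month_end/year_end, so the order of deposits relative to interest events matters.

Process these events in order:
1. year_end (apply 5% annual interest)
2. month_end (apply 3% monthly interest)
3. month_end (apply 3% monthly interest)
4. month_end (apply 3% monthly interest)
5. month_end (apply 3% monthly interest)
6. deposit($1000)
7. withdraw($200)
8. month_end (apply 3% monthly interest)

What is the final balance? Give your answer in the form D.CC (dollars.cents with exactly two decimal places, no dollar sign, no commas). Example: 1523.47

After 1 (year_end (apply 5% annual interest)): balance=$525.00 total_interest=$25.00
After 2 (month_end (apply 3% monthly interest)): balance=$540.75 total_interest=$40.75
After 3 (month_end (apply 3% monthly interest)): balance=$556.97 total_interest=$56.97
After 4 (month_end (apply 3% monthly interest)): balance=$573.67 total_interest=$73.67
After 5 (month_end (apply 3% monthly interest)): balance=$590.88 total_interest=$90.88
After 6 (deposit($1000)): balance=$1590.88 total_interest=$90.88
After 7 (withdraw($200)): balance=$1390.88 total_interest=$90.88
After 8 (month_end (apply 3% monthly interest)): balance=$1432.60 total_interest=$132.60

Answer: 1432.60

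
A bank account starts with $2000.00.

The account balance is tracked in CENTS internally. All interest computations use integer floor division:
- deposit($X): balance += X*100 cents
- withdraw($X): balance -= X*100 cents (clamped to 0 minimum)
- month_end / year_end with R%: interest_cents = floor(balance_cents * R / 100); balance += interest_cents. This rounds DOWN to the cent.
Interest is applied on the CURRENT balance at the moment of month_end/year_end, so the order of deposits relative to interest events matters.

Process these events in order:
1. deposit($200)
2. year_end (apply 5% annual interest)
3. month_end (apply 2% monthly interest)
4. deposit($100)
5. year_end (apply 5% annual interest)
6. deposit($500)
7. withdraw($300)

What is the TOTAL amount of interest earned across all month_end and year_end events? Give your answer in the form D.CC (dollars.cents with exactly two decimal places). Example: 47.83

After 1 (deposit($200)): balance=$2200.00 total_interest=$0.00
After 2 (year_end (apply 5% annual interest)): balance=$2310.00 total_interest=$110.00
After 3 (month_end (apply 2% monthly interest)): balance=$2356.20 total_interest=$156.20
After 4 (deposit($100)): balance=$2456.20 total_interest=$156.20
After 5 (year_end (apply 5% annual interest)): balance=$2579.01 total_interest=$279.01
After 6 (deposit($500)): balance=$3079.01 total_interest=$279.01
After 7 (withdraw($300)): balance=$2779.01 total_interest=$279.01

Answer: 279.01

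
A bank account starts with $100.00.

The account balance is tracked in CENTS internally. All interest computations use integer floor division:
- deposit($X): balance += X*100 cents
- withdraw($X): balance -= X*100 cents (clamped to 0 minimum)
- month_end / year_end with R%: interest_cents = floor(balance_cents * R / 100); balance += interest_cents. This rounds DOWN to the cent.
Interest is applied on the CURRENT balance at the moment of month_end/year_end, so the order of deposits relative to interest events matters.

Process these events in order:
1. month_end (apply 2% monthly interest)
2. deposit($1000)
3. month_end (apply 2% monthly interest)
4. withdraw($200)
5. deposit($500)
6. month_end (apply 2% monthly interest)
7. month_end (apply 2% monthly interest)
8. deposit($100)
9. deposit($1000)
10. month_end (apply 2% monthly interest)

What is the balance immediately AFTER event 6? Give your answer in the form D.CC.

Answer: 1452.52

Derivation:
After 1 (month_end (apply 2% monthly interest)): balance=$102.00 total_interest=$2.00
After 2 (deposit($1000)): balance=$1102.00 total_interest=$2.00
After 3 (month_end (apply 2% monthly interest)): balance=$1124.04 total_interest=$24.04
After 4 (withdraw($200)): balance=$924.04 total_interest=$24.04
After 5 (deposit($500)): balance=$1424.04 total_interest=$24.04
After 6 (month_end (apply 2% monthly interest)): balance=$1452.52 total_interest=$52.52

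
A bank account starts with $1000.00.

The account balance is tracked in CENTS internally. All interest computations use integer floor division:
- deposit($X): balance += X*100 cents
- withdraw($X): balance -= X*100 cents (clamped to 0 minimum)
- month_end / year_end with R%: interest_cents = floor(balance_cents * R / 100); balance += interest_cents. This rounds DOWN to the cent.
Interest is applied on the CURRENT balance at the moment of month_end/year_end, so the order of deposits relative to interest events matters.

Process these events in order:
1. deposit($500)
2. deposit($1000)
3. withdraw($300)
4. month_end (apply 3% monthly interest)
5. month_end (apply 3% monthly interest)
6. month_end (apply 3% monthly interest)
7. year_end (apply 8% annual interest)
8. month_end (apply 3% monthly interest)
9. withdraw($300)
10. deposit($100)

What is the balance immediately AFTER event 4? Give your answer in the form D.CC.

Answer: 2266.00

Derivation:
After 1 (deposit($500)): balance=$1500.00 total_interest=$0.00
After 2 (deposit($1000)): balance=$2500.00 total_interest=$0.00
After 3 (withdraw($300)): balance=$2200.00 total_interest=$0.00
After 4 (month_end (apply 3% monthly interest)): balance=$2266.00 total_interest=$66.00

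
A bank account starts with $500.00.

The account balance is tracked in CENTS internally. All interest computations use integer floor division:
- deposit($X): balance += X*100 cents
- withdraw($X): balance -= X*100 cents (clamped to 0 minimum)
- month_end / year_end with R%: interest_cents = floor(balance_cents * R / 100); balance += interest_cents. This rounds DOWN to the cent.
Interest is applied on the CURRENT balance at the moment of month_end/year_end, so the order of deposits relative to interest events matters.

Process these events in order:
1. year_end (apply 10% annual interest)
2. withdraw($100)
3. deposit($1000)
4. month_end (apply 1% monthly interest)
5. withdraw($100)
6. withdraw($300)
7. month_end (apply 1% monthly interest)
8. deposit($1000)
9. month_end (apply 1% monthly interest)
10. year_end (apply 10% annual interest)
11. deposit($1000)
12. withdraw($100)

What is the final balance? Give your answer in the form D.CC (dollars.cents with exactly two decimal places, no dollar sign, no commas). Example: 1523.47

Answer: 3205.47

Derivation:
After 1 (year_end (apply 10% annual interest)): balance=$550.00 total_interest=$50.00
After 2 (withdraw($100)): balance=$450.00 total_interest=$50.00
After 3 (deposit($1000)): balance=$1450.00 total_interest=$50.00
After 4 (month_end (apply 1% monthly interest)): balance=$1464.50 total_interest=$64.50
After 5 (withdraw($100)): balance=$1364.50 total_interest=$64.50
After 6 (withdraw($300)): balance=$1064.50 total_interest=$64.50
After 7 (month_end (apply 1% monthly interest)): balance=$1075.14 total_interest=$75.14
After 8 (deposit($1000)): balance=$2075.14 total_interest=$75.14
After 9 (month_end (apply 1% monthly interest)): balance=$2095.89 total_interest=$95.89
After 10 (year_end (apply 10% annual interest)): balance=$2305.47 total_interest=$305.47
After 11 (deposit($1000)): balance=$3305.47 total_interest=$305.47
After 12 (withdraw($100)): balance=$3205.47 total_interest=$305.47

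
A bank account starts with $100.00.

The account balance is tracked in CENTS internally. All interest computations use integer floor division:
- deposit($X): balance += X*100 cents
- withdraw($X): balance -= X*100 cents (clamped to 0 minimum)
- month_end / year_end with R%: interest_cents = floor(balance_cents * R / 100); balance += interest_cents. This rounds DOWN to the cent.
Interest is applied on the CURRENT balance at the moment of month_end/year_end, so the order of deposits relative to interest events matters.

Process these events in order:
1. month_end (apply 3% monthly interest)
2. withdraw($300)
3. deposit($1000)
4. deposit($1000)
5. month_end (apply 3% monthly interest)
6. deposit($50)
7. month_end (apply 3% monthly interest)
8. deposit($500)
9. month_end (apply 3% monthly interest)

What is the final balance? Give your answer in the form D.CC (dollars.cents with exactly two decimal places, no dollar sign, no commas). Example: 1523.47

After 1 (month_end (apply 3% monthly interest)): balance=$103.00 total_interest=$3.00
After 2 (withdraw($300)): balance=$0.00 total_interest=$3.00
After 3 (deposit($1000)): balance=$1000.00 total_interest=$3.00
After 4 (deposit($1000)): balance=$2000.00 total_interest=$3.00
After 5 (month_end (apply 3% monthly interest)): balance=$2060.00 total_interest=$63.00
After 6 (deposit($50)): balance=$2110.00 total_interest=$63.00
After 7 (month_end (apply 3% monthly interest)): balance=$2173.30 total_interest=$126.30
After 8 (deposit($500)): balance=$2673.30 total_interest=$126.30
After 9 (month_end (apply 3% monthly interest)): balance=$2753.49 total_interest=$206.49

Answer: 2753.49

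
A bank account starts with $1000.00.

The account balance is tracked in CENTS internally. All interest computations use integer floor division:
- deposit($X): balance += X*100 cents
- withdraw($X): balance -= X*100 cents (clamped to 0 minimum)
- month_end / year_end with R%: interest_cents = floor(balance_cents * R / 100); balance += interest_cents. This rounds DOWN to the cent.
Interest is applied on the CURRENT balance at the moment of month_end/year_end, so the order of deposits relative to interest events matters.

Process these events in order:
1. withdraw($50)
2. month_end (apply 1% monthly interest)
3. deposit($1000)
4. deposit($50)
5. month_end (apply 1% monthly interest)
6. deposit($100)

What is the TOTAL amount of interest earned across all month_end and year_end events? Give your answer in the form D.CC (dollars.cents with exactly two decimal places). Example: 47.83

After 1 (withdraw($50)): balance=$950.00 total_interest=$0.00
After 2 (month_end (apply 1% monthly interest)): balance=$959.50 total_interest=$9.50
After 3 (deposit($1000)): balance=$1959.50 total_interest=$9.50
After 4 (deposit($50)): balance=$2009.50 total_interest=$9.50
After 5 (month_end (apply 1% monthly interest)): balance=$2029.59 total_interest=$29.59
After 6 (deposit($100)): balance=$2129.59 total_interest=$29.59

Answer: 29.59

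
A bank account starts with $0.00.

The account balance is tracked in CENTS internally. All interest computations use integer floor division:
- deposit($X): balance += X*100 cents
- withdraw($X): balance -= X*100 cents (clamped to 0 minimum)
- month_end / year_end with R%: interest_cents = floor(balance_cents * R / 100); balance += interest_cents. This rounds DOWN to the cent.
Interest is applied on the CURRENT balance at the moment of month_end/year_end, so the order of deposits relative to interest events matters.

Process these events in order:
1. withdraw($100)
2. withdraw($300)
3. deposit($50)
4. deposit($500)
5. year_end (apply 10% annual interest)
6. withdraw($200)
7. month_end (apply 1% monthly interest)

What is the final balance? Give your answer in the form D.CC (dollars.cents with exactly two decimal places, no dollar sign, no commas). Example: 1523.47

After 1 (withdraw($100)): balance=$0.00 total_interest=$0.00
After 2 (withdraw($300)): balance=$0.00 total_interest=$0.00
After 3 (deposit($50)): balance=$50.00 total_interest=$0.00
After 4 (deposit($500)): balance=$550.00 total_interest=$0.00
After 5 (year_end (apply 10% annual interest)): balance=$605.00 total_interest=$55.00
After 6 (withdraw($200)): balance=$405.00 total_interest=$55.00
After 7 (month_end (apply 1% monthly interest)): balance=$409.05 total_interest=$59.05

Answer: 409.05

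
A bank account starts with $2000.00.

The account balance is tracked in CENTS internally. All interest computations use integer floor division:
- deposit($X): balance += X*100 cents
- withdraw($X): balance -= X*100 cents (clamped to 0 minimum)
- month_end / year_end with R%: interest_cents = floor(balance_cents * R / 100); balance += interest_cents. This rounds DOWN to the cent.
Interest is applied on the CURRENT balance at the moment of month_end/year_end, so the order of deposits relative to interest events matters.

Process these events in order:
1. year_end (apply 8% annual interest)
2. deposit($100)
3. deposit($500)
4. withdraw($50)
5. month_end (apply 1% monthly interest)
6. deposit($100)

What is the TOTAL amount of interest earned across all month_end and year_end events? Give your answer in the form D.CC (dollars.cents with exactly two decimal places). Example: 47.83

Answer: 187.10

Derivation:
After 1 (year_end (apply 8% annual interest)): balance=$2160.00 total_interest=$160.00
After 2 (deposit($100)): balance=$2260.00 total_interest=$160.00
After 3 (deposit($500)): balance=$2760.00 total_interest=$160.00
After 4 (withdraw($50)): balance=$2710.00 total_interest=$160.00
After 5 (month_end (apply 1% monthly interest)): balance=$2737.10 total_interest=$187.10
After 6 (deposit($100)): balance=$2837.10 total_interest=$187.10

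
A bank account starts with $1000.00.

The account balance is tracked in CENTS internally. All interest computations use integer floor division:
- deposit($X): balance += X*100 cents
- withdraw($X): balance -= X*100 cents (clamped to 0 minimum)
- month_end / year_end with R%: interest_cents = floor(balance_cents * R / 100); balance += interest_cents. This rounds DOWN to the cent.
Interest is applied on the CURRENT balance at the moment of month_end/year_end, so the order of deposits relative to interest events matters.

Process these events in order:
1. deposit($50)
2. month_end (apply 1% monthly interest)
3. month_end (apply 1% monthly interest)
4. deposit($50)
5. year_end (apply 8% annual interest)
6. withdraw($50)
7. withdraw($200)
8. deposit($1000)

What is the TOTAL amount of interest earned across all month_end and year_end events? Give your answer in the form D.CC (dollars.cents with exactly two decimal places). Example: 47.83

Answer: 110.78

Derivation:
After 1 (deposit($50)): balance=$1050.00 total_interest=$0.00
After 2 (month_end (apply 1% monthly interest)): balance=$1060.50 total_interest=$10.50
After 3 (month_end (apply 1% monthly interest)): balance=$1071.10 total_interest=$21.10
After 4 (deposit($50)): balance=$1121.10 total_interest=$21.10
After 5 (year_end (apply 8% annual interest)): balance=$1210.78 total_interest=$110.78
After 6 (withdraw($50)): balance=$1160.78 total_interest=$110.78
After 7 (withdraw($200)): balance=$960.78 total_interest=$110.78
After 8 (deposit($1000)): balance=$1960.78 total_interest=$110.78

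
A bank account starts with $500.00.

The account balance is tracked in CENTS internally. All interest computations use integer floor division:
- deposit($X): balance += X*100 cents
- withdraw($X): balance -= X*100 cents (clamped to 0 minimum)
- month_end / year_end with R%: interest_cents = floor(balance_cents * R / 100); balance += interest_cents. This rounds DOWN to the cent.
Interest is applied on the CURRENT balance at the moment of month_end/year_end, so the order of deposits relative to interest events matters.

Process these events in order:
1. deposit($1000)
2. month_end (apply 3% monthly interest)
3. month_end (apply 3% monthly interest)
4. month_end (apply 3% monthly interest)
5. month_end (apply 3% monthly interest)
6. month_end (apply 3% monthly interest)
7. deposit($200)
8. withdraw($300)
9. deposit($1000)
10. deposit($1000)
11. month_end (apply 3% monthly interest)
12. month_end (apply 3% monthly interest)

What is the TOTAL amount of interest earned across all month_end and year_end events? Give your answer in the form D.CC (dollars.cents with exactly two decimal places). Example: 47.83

After 1 (deposit($1000)): balance=$1500.00 total_interest=$0.00
After 2 (month_end (apply 3% monthly interest)): balance=$1545.00 total_interest=$45.00
After 3 (month_end (apply 3% monthly interest)): balance=$1591.35 total_interest=$91.35
After 4 (month_end (apply 3% monthly interest)): balance=$1639.09 total_interest=$139.09
After 5 (month_end (apply 3% monthly interest)): balance=$1688.26 total_interest=$188.26
After 6 (month_end (apply 3% monthly interest)): balance=$1738.90 total_interest=$238.90
After 7 (deposit($200)): balance=$1938.90 total_interest=$238.90
After 8 (withdraw($300)): balance=$1638.90 total_interest=$238.90
After 9 (deposit($1000)): balance=$2638.90 total_interest=$238.90
After 10 (deposit($1000)): balance=$3638.90 total_interest=$238.90
After 11 (month_end (apply 3% monthly interest)): balance=$3748.06 total_interest=$348.06
After 12 (month_end (apply 3% monthly interest)): balance=$3860.50 total_interest=$460.50

Answer: 460.50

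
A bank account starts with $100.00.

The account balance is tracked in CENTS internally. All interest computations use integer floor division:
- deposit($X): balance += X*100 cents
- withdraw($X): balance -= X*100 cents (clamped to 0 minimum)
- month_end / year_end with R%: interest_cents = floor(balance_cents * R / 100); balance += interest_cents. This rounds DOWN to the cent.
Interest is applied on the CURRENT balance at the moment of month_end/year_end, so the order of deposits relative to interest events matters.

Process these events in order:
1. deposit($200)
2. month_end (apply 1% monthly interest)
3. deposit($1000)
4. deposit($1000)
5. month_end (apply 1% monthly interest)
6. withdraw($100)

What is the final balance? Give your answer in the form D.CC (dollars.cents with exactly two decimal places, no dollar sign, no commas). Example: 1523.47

Answer: 2226.03

Derivation:
After 1 (deposit($200)): balance=$300.00 total_interest=$0.00
After 2 (month_end (apply 1% monthly interest)): balance=$303.00 total_interest=$3.00
After 3 (deposit($1000)): balance=$1303.00 total_interest=$3.00
After 4 (deposit($1000)): balance=$2303.00 total_interest=$3.00
After 5 (month_end (apply 1% monthly interest)): balance=$2326.03 total_interest=$26.03
After 6 (withdraw($100)): balance=$2226.03 total_interest=$26.03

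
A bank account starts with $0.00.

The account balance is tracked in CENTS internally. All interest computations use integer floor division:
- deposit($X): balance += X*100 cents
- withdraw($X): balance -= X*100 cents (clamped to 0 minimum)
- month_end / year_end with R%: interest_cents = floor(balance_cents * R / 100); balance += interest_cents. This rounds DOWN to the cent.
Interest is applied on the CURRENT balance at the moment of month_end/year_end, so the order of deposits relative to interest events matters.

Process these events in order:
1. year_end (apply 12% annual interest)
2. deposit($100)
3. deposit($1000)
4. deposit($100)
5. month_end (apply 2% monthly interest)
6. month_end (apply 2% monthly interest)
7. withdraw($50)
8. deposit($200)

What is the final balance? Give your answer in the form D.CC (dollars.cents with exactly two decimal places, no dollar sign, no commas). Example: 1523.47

Answer: 1398.48

Derivation:
After 1 (year_end (apply 12% annual interest)): balance=$0.00 total_interest=$0.00
After 2 (deposit($100)): balance=$100.00 total_interest=$0.00
After 3 (deposit($1000)): balance=$1100.00 total_interest=$0.00
After 4 (deposit($100)): balance=$1200.00 total_interest=$0.00
After 5 (month_end (apply 2% monthly interest)): balance=$1224.00 total_interest=$24.00
After 6 (month_end (apply 2% monthly interest)): balance=$1248.48 total_interest=$48.48
After 7 (withdraw($50)): balance=$1198.48 total_interest=$48.48
After 8 (deposit($200)): balance=$1398.48 total_interest=$48.48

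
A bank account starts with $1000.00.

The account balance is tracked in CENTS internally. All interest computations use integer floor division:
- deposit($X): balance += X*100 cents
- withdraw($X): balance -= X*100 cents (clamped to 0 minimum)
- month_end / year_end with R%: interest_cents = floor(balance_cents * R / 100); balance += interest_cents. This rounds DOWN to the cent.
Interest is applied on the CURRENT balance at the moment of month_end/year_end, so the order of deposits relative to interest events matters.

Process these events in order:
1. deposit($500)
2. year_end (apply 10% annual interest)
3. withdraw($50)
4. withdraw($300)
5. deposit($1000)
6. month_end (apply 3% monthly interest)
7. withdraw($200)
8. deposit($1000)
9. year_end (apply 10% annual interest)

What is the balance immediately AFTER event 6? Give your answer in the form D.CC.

Answer: 2369.00

Derivation:
After 1 (deposit($500)): balance=$1500.00 total_interest=$0.00
After 2 (year_end (apply 10% annual interest)): balance=$1650.00 total_interest=$150.00
After 3 (withdraw($50)): balance=$1600.00 total_interest=$150.00
After 4 (withdraw($300)): balance=$1300.00 total_interest=$150.00
After 5 (deposit($1000)): balance=$2300.00 total_interest=$150.00
After 6 (month_end (apply 3% monthly interest)): balance=$2369.00 total_interest=$219.00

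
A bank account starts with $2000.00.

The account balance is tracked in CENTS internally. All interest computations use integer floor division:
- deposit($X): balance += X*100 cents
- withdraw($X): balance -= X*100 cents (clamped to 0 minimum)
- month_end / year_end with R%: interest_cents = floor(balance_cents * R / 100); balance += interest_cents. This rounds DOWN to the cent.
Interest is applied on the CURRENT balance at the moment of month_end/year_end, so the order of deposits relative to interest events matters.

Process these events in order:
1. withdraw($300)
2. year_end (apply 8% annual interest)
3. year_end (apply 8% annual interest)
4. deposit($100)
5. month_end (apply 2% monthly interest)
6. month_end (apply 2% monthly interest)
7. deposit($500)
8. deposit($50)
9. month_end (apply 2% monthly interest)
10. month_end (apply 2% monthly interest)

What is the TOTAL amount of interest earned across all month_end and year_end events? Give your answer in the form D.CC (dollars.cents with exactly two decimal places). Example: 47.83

Answer: 476.78

Derivation:
After 1 (withdraw($300)): balance=$1700.00 total_interest=$0.00
After 2 (year_end (apply 8% annual interest)): balance=$1836.00 total_interest=$136.00
After 3 (year_end (apply 8% annual interest)): balance=$1982.88 total_interest=$282.88
After 4 (deposit($100)): balance=$2082.88 total_interest=$282.88
After 5 (month_end (apply 2% monthly interest)): balance=$2124.53 total_interest=$324.53
After 6 (month_end (apply 2% monthly interest)): balance=$2167.02 total_interest=$367.02
After 7 (deposit($500)): balance=$2667.02 total_interest=$367.02
After 8 (deposit($50)): balance=$2717.02 total_interest=$367.02
After 9 (month_end (apply 2% monthly interest)): balance=$2771.36 total_interest=$421.36
After 10 (month_end (apply 2% monthly interest)): balance=$2826.78 total_interest=$476.78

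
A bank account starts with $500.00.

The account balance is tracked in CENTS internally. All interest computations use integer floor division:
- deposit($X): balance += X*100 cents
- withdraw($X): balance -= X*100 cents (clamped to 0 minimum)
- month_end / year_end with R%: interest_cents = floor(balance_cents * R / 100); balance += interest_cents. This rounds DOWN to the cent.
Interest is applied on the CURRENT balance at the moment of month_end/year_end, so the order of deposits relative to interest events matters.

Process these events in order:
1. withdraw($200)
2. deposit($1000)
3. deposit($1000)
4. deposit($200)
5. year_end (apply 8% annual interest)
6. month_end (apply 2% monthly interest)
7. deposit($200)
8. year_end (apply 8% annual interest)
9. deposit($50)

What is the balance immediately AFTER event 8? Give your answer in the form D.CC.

After 1 (withdraw($200)): balance=$300.00 total_interest=$0.00
After 2 (deposit($1000)): balance=$1300.00 total_interest=$0.00
After 3 (deposit($1000)): balance=$2300.00 total_interest=$0.00
After 4 (deposit($200)): balance=$2500.00 total_interest=$0.00
After 5 (year_end (apply 8% annual interest)): balance=$2700.00 total_interest=$200.00
After 6 (month_end (apply 2% monthly interest)): balance=$2754.00 total_interest=$254.00
After 7 (deposit($200)): balance=$2954.00 total_interest=$254.00
After 8 (year_end (apply 8% annual interest)): balance=$3190.32 total_interest=$490.32

Answer: 3190.32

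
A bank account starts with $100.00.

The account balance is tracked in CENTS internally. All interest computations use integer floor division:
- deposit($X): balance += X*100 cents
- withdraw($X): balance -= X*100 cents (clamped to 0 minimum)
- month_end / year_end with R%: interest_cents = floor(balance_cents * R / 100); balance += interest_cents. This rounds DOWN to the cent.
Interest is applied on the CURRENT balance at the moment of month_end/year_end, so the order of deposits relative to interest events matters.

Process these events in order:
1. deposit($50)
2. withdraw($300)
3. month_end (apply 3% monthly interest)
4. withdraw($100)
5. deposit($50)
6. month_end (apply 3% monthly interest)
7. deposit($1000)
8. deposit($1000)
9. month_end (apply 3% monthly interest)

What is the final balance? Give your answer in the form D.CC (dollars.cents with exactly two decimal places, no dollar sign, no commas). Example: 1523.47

Answer: 2113.04

Derivation:
After 1 (deposit($50)): balance=$150.00 total_interest=$0.00
After 2 (withdraw($300)): balance=$0.00 total_interest=$0.00
After 3 (month_end (apply 3% monthly interest)): balance=$0.00 total_interest=$0.00
After 4 (withdraw($100)): balance=$0.00 total_interest=$0.00
After 5 (deposit($50)): balance=$50.00 total_interest=$0.00
After 6 (month_end (apply 3% monthly interest)): balance=$51.50 total_interest=$1.50
After 7 (deposit($1000)): balance=$1051.50 total_interest=$1.50
After 8 (deposit($1000)): balance=$2051.50 total_interest=$1.50
After 9 (month_end (apply 3% monthly interest)): balance=$2113.04 total_interest=$63.04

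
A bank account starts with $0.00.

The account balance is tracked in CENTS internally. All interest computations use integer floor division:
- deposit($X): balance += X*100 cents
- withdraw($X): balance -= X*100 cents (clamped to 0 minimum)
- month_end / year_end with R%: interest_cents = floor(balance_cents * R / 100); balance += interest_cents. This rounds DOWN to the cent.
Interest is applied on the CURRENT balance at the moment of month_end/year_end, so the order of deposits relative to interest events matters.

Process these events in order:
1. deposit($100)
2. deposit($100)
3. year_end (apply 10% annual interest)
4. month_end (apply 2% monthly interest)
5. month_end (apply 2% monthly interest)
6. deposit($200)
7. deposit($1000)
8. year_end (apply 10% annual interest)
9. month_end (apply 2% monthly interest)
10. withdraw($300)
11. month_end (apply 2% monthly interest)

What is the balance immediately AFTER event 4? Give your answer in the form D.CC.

After 1 (deposit($100)): balance=$100.00 total_interest=$0.00
After 2 (deposit($100)): balance=$200.00 total_interest=$0.00
After 3 (year_end (apply 10% annual interest)): balance=$220.00 total_interest=$20.00
After 4 (month_end (apply 2% monthly interest)): balance=$224.40 total_interest=$24.40

Answer: 224.40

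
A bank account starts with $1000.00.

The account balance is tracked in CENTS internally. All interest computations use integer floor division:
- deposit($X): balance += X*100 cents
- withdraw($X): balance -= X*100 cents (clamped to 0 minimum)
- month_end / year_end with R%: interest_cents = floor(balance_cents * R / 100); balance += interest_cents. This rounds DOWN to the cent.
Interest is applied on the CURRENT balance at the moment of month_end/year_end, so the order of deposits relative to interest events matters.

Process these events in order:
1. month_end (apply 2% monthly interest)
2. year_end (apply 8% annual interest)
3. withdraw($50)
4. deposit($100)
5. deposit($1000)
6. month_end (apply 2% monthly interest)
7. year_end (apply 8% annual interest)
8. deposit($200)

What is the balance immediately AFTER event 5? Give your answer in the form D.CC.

Answer: 2151.60

Derivation:
After 1 (month_end (apply 2% monthly interest)): balance=$1020.00 total_interest=$20.00
After 2 (year_end (apply 8% annual interest)): balance=$1101.60 total_interest=$101.60
After 3 (withdraw($50)): balance=$1051.60 total_interest=$101.60
After 4 (deposit($100)): balance=$1151.60 total_interest=$101.60
After 5 (deposit($1000)): balance=$2151.60 total_interest=$101.60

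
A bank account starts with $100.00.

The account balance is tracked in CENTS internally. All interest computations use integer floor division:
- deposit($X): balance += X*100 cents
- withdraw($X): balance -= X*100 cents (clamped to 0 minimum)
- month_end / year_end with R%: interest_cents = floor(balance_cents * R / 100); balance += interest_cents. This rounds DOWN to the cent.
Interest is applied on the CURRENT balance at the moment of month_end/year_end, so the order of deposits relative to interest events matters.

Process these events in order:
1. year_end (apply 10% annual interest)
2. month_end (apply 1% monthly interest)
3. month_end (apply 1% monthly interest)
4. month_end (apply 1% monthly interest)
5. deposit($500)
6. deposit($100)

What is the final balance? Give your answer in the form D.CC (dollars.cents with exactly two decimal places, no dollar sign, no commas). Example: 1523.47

Answer: 713.33

Derivation:
After 1 (year_end (apply 10% annual interest)): balance=$110.00 total_interest=$10.00
After 2 (month_end (apply 1% monthly interest)): balance=$111.10 total_interest=$11.10
After 3 (month_end (apply 1% monthly interest)): balance=$112.21 total_interest=$12.21
After 4 (month_end (apply 1% monthly interest)): balance=$113.33 total_interest=$13.33
After 5 (deposit($500)): balance=$613.33 total_interest=$13.33
After 6 (deposit($100)): balance=$713.33 total_interest=$13.33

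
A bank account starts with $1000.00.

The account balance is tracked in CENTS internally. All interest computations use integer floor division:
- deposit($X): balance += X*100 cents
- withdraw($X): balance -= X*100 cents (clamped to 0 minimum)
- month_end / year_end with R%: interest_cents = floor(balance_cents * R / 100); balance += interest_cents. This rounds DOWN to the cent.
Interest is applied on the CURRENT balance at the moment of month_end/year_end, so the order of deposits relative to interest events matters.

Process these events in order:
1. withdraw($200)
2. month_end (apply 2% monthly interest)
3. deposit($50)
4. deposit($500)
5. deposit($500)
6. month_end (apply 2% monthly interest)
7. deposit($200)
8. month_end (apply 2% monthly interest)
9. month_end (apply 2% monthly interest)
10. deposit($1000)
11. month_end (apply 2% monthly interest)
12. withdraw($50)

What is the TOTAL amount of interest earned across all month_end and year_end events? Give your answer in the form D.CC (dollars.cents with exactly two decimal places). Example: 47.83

Answer: 202.04

Derivation:
After 1 (withdraw($200)): balance=$800.00 total_interest=$0.00
After 2 (month_end (apply 2% monthly interest)): balance=$816.00 total_interest=$16.00
After 3 (deposit($50)): balance=$866.00 total_interest=$16.00
After 4 (deposit($500)): balance=$1366.00 total_interest=$16.00
After 5 (deposit($500)): balance=$1866.00 total_interest=$16.00
After 6 (month_end (apply 2% monthly interest)): balance=$1903.32 total_interest=$53.32
After 7 (deposit($200)): balance=$2103.32 total_interest=$53.32
After 8 (month_end (apply 2% monthly interest)): balance=$2145.38 total_interest=$95.38
After 9 (month_end (apply 2% monthly interest)): balance=$2188.28 total_interest=$138.28
After 10 (deposit($1000)): balance=$3188.28 total_interest=$138.28
After 11 (month_end (apply 2% monthly interest)): balance=$3252.04 total_interest=$202.04
After 12 (withdraw($50)): balance=$3202.04 total_interest=$202.04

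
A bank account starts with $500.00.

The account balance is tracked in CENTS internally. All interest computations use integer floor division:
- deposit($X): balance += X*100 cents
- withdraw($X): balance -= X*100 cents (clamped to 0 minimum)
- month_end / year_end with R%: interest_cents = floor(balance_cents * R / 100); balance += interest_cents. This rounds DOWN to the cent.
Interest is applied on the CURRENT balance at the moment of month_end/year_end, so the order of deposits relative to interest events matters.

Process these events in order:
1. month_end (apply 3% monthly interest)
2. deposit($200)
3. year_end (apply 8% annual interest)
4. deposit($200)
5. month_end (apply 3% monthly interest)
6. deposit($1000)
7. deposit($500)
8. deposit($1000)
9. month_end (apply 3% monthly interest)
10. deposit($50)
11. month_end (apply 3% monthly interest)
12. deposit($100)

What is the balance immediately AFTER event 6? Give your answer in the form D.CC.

Answer: 2001.36

Derivation:
After 1 (month_end (apply 3% monthly interest)): balance=$515.00 total_interest=$15.00
After 2 (deposit($200)): balance=$715.00 total_interest=$15.00
After 3 (year_end (apply 8% annual interest)): balance=$772.20 total_interest=$72.20
After 4 (deposit($200)): balance=$972.20 total_interest=$72.20
After 5 (month_end (apply 3% monthly interest)): balance=$1001.36 total_interest=$101.36
After 6 (deposit($1000)): balance=$2001.36 total_interest=$101.36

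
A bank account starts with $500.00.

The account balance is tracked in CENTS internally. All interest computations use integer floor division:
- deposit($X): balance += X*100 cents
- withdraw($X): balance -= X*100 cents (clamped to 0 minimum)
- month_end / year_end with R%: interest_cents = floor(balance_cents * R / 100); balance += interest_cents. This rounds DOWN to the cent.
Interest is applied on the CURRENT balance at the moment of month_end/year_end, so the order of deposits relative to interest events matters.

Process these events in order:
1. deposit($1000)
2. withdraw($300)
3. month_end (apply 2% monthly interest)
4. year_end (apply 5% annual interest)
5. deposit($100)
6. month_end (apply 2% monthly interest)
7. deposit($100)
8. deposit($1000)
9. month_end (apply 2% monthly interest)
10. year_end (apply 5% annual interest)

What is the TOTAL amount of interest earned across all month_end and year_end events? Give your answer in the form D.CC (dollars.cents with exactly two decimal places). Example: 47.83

After 1 (deposit($1000)): balance=$1500.00 total_interest=$0.00
After 2 (withdraw($300)): balance=$1200.00 total_interest=$0.00
After 3 (month_end (apply 2% monthly interest)): balance=$1224.00 total_interest=$24.00
After 4 (year_end (apply 5% annual interest)): balance=$1285.20 total_interest=$85.20
After 5 (deposit($100)): balance=$1385.20 total_interest=$85.20
After 6 (month_end (apply 2% monthly interest)): balance=$1412.90 total_interest=$112.90
After 7 (deposit($100)): balance=$1512.90 total_interest=$112.90
After 8 (deposit($1000)): balance=$2512.90 total_interest=$112.90
After 9 (month_end (apply 2% monthly interest)): balance=$2563.15 total_interest=$163.15
After 10 (year_end (apply 5% annual interest)): balance=$2691.30 total_interest=$291.30

Answer: 291.30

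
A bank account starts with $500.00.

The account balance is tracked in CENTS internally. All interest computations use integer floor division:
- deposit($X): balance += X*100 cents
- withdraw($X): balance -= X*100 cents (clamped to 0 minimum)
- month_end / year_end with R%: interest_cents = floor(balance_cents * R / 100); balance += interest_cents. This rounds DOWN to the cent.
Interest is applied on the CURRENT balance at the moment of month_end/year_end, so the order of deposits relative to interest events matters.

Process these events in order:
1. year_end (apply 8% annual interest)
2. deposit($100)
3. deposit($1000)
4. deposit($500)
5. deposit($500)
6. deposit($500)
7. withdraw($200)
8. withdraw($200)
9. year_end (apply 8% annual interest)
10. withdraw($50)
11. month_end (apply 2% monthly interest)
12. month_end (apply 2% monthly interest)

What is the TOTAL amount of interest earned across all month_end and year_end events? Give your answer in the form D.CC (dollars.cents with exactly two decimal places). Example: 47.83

After 1 (year_end (apply 8% annual interest)): balance=$540.00 total_interest=$40.00
After 2 (deposit($100)): balance=$640.00 total_interest=$40.00
After 3 (deposit($1000)): balance=$1640.00 total_interest=$40.00
After 4 (deposit($500)): balance=$2140.00 total_interest=$40.00
After 5 (deposit($500)): balance=$2640.00 total_interest=$40.00
After 6 (deposit($500)): balance=$3140.00 total_interest=$40.00
After 7 (withdraw($200)): balance=$2940.00 total_interest=$40.00
After 8 (withdraw($200)): balance=$2740.00 total_interest=$40.00
After 9 (year_end (apply 8% annual interest)): balance=$2959.20 total_interest=$259.20
After 10 (withdraw($50)): balance=$2909.20 total_interest=$259.20
After 11 (month_end (apply 2% monthly interest)): balance=$2967.38 total_interest=$317.38
After 12 (month_end (apply 2% monthly interest)): balance=$3026.72 total_interest=$376.72

Answer: 376.72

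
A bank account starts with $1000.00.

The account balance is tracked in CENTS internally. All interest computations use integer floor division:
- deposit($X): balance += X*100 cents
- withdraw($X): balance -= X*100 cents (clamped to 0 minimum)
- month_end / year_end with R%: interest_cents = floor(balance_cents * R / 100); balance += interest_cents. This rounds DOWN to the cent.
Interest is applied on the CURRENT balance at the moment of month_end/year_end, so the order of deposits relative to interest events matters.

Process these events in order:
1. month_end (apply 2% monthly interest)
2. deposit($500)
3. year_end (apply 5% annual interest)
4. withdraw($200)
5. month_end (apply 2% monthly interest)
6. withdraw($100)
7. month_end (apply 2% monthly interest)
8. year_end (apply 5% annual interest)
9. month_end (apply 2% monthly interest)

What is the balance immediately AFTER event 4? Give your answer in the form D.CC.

Answer: 1396.00

Derivation:
After 1 (month_end (apply 2% monthly interest)): balance=$1020.00 total_interest=$20.00
After 2 (deposit($500)): balance=$1520.00 total_interest=$20.00
After 3 (year_end (apply 5% annual interest)): balance=$1596.00 total_interest=$96.00
After 4 (withdraw($200)): balance=$1396.00 total_interest=$96.00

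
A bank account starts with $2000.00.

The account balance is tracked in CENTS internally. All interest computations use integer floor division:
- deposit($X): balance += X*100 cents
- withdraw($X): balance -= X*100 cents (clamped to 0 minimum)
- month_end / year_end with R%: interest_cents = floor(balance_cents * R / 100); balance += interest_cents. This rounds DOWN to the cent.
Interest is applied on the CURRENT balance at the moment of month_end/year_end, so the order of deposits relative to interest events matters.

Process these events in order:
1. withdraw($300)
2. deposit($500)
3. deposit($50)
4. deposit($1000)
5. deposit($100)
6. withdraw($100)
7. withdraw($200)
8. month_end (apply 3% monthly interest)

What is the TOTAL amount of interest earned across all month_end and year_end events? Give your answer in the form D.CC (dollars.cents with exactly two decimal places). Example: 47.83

After 1 (withdraw($300)): balance=$1700.00 total_interest=$0.00
After 2 (deposit($500)): balance=$2200.00 total_interest=$0.00
After 3 (deposit($50)): balance=$2250.00 total_interest=$0.00
After 4 (deposit($1000)): balance=$3250.00 total_interest=$0.00
After 5 (deposit($100)): balance=$3350.00 total_interest=$0.00
After 6 (withdraw($100)): balance=$3250.00 total_interest=$0.00
After 7 (withdraw($200)): balance=$3050.00 total_interest=$0.00
After 8 (month_end (apply 3% monthly interest)): balance=$3141.50 total_interest=$91.50

Answer: 91.50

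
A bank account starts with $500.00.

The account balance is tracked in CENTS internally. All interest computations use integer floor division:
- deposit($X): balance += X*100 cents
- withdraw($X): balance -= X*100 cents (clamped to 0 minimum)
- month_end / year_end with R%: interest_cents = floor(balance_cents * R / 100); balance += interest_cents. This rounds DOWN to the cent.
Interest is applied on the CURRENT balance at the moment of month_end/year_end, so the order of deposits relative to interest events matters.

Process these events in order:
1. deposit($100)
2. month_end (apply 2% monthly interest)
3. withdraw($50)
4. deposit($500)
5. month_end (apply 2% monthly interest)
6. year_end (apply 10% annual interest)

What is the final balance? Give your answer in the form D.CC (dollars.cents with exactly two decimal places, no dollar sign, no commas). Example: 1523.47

Answer: 1191.56

Derivation:
After 1 (deposit($100)): balance=$600.00 total_interest=$0.00
After 2 (month_end (apply 2% monthly interest)): balance=$612.00 total_interest=$12.00
After 3 (withdraw($50)): balance=$562.00 total_interest=$12.00
After 4 (deposit($500)): balance=$1062.00 total_interest=$12.00
After 5 (month_end (apply 2% monthly interest)): balance=$1083.24 total_interest=$33.24
After 6 (year_end (apply 10% annual interest)): balance=$1191.56 total_interest=$141.56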